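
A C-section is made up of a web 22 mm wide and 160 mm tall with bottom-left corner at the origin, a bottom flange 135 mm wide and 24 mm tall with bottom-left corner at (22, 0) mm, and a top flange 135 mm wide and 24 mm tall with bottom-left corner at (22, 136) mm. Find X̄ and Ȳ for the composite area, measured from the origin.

web: A = 22 × 160 = 3520.00, centroid at (11.00, 80.00).
bottom flange: A = 135 × 24 = 3240.00, centroid at (89.50, 12.00).
top flange: A = 135 × 24 = 3240.00, centroid at (89.50, 148.00).
ΣA = 10000.00 mm², ΣAX̄ = 618680.00 mm³, ΣAȲ = 800000.00 mm³.
X̄ = 618680.00/10000.00 = 61.87 mm; Ȳ = 800000.00/10000.00 = 80.00 mm.

X̄ = 61.87 mm, Ȳ = 80.00 mm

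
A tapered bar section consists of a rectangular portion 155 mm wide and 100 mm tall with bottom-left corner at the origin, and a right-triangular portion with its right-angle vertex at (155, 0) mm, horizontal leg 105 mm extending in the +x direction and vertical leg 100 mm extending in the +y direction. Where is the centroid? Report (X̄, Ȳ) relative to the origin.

X̄ = 105.96 mm, Ȳ = 45.78 mm

Part | A | x̄ᵢ | ȳᵢ | A·x̄ᵢ | A·ȳᵢ
rectangular portion | 15500.00 | 77.50 | 50.00 | 1201250.00 | 775000.00
triangular portion | 5250.00 | 190.00 | 33.33 | 997500.00 | 175000.00
Σ | 20750.00 |  |  | 2198750.00 | 950000.00
X̄ = 2198750.00 / 20750.00 = 105.96 mm
Ȳ = 950000.00 / 20750.00 = 45.78 mm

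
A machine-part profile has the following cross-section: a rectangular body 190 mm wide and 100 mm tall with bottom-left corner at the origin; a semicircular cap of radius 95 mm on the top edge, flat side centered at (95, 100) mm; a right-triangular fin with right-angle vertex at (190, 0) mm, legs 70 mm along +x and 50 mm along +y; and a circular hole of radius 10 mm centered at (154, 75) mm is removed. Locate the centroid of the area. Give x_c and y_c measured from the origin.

rectangular body: A = 190 × 100 = 19000.00, centroid at (95.00, 50.00).
semicircular top: A = ½π·95² = 14176.44, centroid at (95.00, 140.32).
triangular fin: A = ½·70·50 = 1750.00, centroid at (213.33, 16.67).
hole: A = −π·10² = -314.16, centroid at (154.00, 75.00).
ΣA = 34612.28 mm², ΣAx_c = 3476714.31 mm³, ΣAy_c = 2944831.74 mm³.
x_c = 3476714.31/34612.28 = 100.45 mm; y_c = 2944831.74/34612.28 = 85.08 mm.

x_c = 100.45 mm, y_c = 85.08 mm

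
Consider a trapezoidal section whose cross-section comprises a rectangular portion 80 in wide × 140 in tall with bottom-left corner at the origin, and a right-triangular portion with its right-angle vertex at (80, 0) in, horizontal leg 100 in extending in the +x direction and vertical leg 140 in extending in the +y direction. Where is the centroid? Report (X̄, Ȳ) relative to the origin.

X̄ = 68.21 in, Ȳ = 61.03 in

Part | A | x̄ᵢ | ȳᵢ | A·x̄ᵢ | A·ȳᵢ
rectangular portion | 11200.00 | 40.00 | 70.00 | 448000.00 | 784000.00
triangular portion | 7000.00 | 113.33 | 46.67 | 793333.33 | 326666.67
Σ | 18200.00 |  |  | 1241333.33 | 1110666.67
X̄ = 1241333.33 / 18200.00 = 68.21 in
Ȳ = 1110666.67 / 18200.00 = 61.03 in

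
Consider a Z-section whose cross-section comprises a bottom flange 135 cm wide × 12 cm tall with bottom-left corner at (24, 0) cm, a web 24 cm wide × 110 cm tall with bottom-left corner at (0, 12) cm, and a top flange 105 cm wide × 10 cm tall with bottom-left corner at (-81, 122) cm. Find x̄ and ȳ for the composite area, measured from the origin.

Part | A | x̄ᵢ | ȳᵢ | A·x̄ᵢ | A·ȳᵢ
bottom flange | 1620.00 | 91.50 | 6.00 | 148230.00 | 9720.00
web | 2640.00 | 12.00 | 67.00 | 31680.00 | 176880.00
top flange | 1050.00 | -28.50 | 127.00 | -29925.00 | 133350.00
Σ | 5310.00 |  |  | 149985.00 | 319950.00
x̄ = 149985.00 / 5310.00 = 28.25 cm
ȳ = 319950.00 / 5310.00 = 60.25 cm

x̄ = 28.25 cm, ȳ = 60.25 cm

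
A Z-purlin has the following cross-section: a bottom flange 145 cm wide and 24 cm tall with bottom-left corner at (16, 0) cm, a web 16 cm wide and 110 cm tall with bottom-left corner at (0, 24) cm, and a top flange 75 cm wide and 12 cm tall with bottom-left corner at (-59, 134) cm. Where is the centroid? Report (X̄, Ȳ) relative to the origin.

X̄ = 49.30 cm, Ȳ = 49.97 cm

Part | A | x̄ᵢ | ȳᵢ | A·x̄ᵢ | A·ȳᵢ
bottom flange | 3480.00 | 88.50 | 12.00 | 307980.00 | 41760.00
web | 1760.00 | 8.00 | 79.00 | 14080.00 | 139040.00
top flange | 900.00 | -21.50 | 140.00 | -19350.00 | 126000.00
Σ | 6140.00 |  |  | 302710.00 | 306800.00
X̄ = 302710.00 / 6140.00 = 49.30 cm
Ȳ = 306800.00 / 6140.00 = 49.97 cm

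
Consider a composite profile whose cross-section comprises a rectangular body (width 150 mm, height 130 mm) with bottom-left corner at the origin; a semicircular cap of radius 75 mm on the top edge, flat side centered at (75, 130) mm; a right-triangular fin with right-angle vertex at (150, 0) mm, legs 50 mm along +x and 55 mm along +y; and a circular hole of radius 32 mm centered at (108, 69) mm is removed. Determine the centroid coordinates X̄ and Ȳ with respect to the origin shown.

X̄ = 75.75 mm, Ȳ = 94.39 mm

rectangular body: A = 150 × 130 = 19500.00, centroid at (75.00, 65.00).
semicircular top: A = ½π·75² = 8835.73, centroid at (75.00, 161.83).
triangular fin: A = ½·50·55 = 1375.00, centroid at (166.67, 18.33).
hole: A = −π·32² = -3216.99, centroid at (108.00, 69.00).
ΣA = 26493.74 mm²
ΣAX̄ = (19500.00)(75.00) + (8835.73)(75.00) + (1375.00)(166.67) + (-3216.99)(108.00) = 2006911.35 mm³
ΣAȲ = (19500.00)(65.00) + (8835.73)(161.83) + (1375.00)(18.33) + (-3216.99)(69.00) = 2500630.78 mm³
X̄ = 2006911.35 / 26493.74 = 75.75 mm
Ȳ = 2500630.78 / 26493.74 = 94.39 mm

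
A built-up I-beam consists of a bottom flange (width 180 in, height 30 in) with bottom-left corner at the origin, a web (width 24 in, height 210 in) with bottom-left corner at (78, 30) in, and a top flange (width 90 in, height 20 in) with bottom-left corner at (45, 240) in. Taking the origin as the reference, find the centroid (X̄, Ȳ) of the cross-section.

X̄ = 90.00 in, Ȳ = 98.97 in

bottom flange: A = 180 × 30 = 5400.00, centroid at (90.00, 15.00).
web: A = 24 × 210 = 5040.00, centroid at (90.00, 135.00).
top flange: A = 90 × 20 = 1800.00, centroid at (90.00, 250.00).
ΣA = 12240.00 in², ΣAX̄ = 1101600.00 in³, ΣAȲ = 1211400.00 in³.
X̄ = 1101600.00/12240.00 = 90.00 in; Ȳ = 1211400.00/12240.00 = 98.97 in.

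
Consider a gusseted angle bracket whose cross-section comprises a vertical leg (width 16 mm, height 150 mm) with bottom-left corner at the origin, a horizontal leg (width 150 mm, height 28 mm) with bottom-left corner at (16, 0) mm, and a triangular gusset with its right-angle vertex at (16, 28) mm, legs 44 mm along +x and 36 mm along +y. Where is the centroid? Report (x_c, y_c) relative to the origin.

x_c = 57.59 mm, y_c = 36.59 mm

Part | A | x̄ᵢ | ȳᵢ | A·x̄ᵢ | A·ȳᵢ
vertical leg | 2400.00 | 8.00 | 75.00 | 19200.00 | 180000.00
horizontal leg | 4200.00 | 91.00 | 14.00 | 382200.00 | 58800.00
gusset | 792.00 | 30.67 | 40.00 | 24288.00 | 31680.00
Σ | 7392.00 |  |  | 425688.00 | 270480.00
x_c = 425688.00 / 7392.00 = 57.59 mm
y_c = 270480.00 / 7392.00 = 36.59 mm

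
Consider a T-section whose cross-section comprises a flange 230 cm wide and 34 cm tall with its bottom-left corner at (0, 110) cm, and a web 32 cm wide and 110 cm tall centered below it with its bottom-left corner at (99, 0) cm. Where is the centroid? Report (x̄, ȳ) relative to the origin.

Part | A | x̄ᵢ | ȳᵢ | A·x̄ᵢ | A·ȳᵢ
web | 3520.00 | 115.00 | 55.00 | 404800.00 | 193600.00
flange | 7820.00 | 115.00 | 127.00 | 899300.00 | 993140.00
Σ | 11340.00 |  |  | 1304100.00 | 1186740.00
x̄ = 1304100.00 / 11340.00 = 115.00 cm
ȳ = 1186740.00 / 11340.00 = 104.65 cm

x̄ = 115.00 cm, ȳ = 104.65 cm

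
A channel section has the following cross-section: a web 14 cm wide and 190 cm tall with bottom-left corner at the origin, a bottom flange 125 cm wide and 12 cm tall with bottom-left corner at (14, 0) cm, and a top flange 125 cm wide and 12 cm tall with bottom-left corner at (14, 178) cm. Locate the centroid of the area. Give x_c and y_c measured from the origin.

web: A = 14 × 190 = 2660.00, centroid at (7.00, 95.00).
bottom flange: A = 125 × 12 = 1500.00, centroid at (76.50, 6.00).
top flange: A = 125 × 12 = 1500.00, centroid at (76.50, 184.00).
ΣA = 5660.00 cm², ΣAx_c = 248120.00 cm³, ΣAy_c = 537700.00 cm³.
x_c = 248120.00/5660.00 = 43.84 cm; y_c = 537700.00/5660.00 = 95.00 cm.

x_c = 43.84 cm, y_c = 95.00 cm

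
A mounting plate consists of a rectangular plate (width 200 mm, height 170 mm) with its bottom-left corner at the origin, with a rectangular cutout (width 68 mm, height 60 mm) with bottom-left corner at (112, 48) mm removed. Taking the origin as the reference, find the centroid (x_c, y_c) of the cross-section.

Part | A | x̄ᵢ | ȳᵢ | A·x̄ᵢ | A·ȳᵢ
plate | 34000.00 | 100.00 | 85.00 | 3400000.00 | 2890000.00
hole | -4080.00 | 146.00 | 78.00 | -595680.00 | -318240.00
Σ | 29920.00 |  |  | 2804320.00 | 2571760.00
x_c = 2804320.00 / 29920.00 = 93.73 mm
y_c = 2571760.00 / 29920.00 = 85.95 mm

x_c = 93.73 mm, y_c = 85.95 mm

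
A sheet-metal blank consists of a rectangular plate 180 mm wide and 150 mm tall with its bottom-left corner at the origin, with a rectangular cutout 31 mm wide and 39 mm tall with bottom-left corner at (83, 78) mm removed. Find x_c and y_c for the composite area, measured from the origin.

x_c = 89.60 mm, y_c = 73.95 mm

plate: A = 180 × 150 = 27000.00, centroid at (90.00, 75.00).
hole: A = −(31 × 39) = -1209.00, centroid at (98.50, 97.50).
ΣA = 25791.00 mm²
ΣAx_c = (27000.00)(90.00) + (-1209.00)(98.50) = 2310913.50 mm³
ΣAy_c = (27000.00)(75.00) + (-1209.00)(97.50) = 1907122.50 mm³
x_c = 2310913.50 / 25791.00 = 89.60 mm
y_c = 1907122.50 / 25791.00 = 73.95 mm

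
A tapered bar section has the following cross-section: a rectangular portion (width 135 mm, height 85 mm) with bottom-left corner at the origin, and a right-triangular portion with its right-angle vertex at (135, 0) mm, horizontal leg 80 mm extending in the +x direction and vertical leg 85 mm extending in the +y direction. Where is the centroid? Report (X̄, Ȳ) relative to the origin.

Part | A | x̄ᵢ | ȳᵢ | A·x̄ᵢ | A·ȳᵢ
rectangular portion | 11475.00 | 67.50 | 42.50 | 774562.50 | 487687.50
triangular portion | 3400.00 | 161.67 | 28.33 | 549666.67 | 96333.33
Σ | 14875.00 |  |  | 1324229.17 | 584020.83
X̄ = 1324229.17 / 14875.00 = 89.02 mm
Ȳ = 584020.83 / 14875.00 = 39.26 mm

X̄ = 89.02 mm, Ȳ = 39.26 mm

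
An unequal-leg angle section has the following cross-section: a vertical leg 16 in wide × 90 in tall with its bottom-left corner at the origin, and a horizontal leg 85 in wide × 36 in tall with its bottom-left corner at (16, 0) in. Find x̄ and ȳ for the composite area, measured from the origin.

x̄ = 42.34 in, ȳ = 26.64 in

vertical leg: A = 16 × 90 = 1440.00, centroid at (8.00, 45.00).
horizontal leg: A = 85 × 36 = 3060.00, centroid at (58.50, 18.00).
ΣA = 4500.00 in², ΣAx̄ = 190530.00 in³, ΣAȳ = 119880.00 in³.
x̄ = 190530.00/4500.00 = 42.34 in; ȳ = 119880.00/4500.00 = 26.64 in.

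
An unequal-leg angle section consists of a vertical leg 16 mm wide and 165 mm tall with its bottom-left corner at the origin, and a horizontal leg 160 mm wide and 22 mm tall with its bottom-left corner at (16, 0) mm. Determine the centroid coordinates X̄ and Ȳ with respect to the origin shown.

X̄ = 58.29 mm, Ȳ = 41.64 mm

vertical leg: A = 16 × 165 = 2640.00, centroid at (8.00, 82.50).
horizontal leg: A = 160 × 22 = 3520.00, centroid at (96.00, 11.00).
ΣA = 6160.00 mm²
ΣAX̄ = (2640.00)(8.00) + (3520.00)(96.00) = 359040.00 mm³
ΣAȲ = (2640.00)(82.50) + (3520.00)(11.00) = 256520.00 mm³
X̄ = 359040.00 / 6160.00 = 58.29 mm
Ȳ = 256520.00 / 6160.00 = 41.64 mm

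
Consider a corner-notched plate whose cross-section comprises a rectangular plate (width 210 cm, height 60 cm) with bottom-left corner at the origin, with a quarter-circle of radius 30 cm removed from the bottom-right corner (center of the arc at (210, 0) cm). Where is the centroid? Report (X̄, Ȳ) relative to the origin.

plate: A = 210 × 60 = 12600.00, centroid at (105.00, 30.00).
removed quarter-circle: A = −¼π·30² = -706.86, centroid at (197.27, 12.73).
ΣA = 11893.14 cm², ΣAX̄ = 1183559.75 cm³, ΣAȲ = 369000.00 cm³.
X̄ = 1183559.75/11893.14 = 99.52 cm; Ȳ = 369000.00/11893.14 = 31.03 cm.

X̄ = 99.52 cm, Ȳ = 31.03 cm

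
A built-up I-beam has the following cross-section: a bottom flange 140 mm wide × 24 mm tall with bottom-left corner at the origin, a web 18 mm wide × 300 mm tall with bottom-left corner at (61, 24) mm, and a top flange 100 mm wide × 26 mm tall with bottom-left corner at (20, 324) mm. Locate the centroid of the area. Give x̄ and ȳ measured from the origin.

Part | A | x̄ᵢ | ȳᵢ | A·x̄ᵢ | A·ȳᵢ
bottom flange | 3360.00 | 70.00 | 12.00 | 235200.00 | 40320.00
web | 5400.00 | 70.00 | 174.00 | 378000.00 | 939600.00
top flange | 2600.00 | 70.00 | 337.00 | 182000.00 | 876200.00
Σ | 11360.00 |  |  | 795200.00 | 1856120.00
x̄ = 795200.00 / 11360.00 = 70.00 mm
ȳ = 1856120.00 / 11360.00 = 163.39 mm

x̄ = 70.00 mm, ȳ = 163.39 mm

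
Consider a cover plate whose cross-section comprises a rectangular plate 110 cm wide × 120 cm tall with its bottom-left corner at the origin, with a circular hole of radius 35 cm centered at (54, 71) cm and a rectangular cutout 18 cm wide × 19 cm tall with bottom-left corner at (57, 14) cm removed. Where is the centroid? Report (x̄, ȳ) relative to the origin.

plate: A = 110 × 120 = 13200.00, centroid at (55.00, 60.00).
hole 1: A = −π·35² = -3848.45, centroid at (54.00, 71.00).
hole 2: A = −(18 × 19) = -342.00, centroid at (66.00, 23.50).
ΣA = 9009.55 cm², ΣAx̄ = 495611.65 cm³, ΣAȳ = 510722.98 cm³.
x̄ = 495611.65/9009.55 = 55.01 cm; ȳ = 510722.98/9009.55 = 56.69 cm.

x̄ = 55.01 cm, ȳ = 56.69 cm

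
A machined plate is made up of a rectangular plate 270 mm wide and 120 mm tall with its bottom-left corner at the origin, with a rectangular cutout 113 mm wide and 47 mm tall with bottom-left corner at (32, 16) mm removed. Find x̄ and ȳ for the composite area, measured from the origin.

x̄ = 144.12 mm, ȳ = 64.02 mm

plate: A = 270 × 120 = 32400.00, centroid at (135.00, 60.00).
hole: A = −(113 × 47) = -5311.00, centroid at (88.50, 39.50).
ΣA = 27089.00 mm², ΣAx̄ = 3903976.50 mm³, ΣAȳ = 1734215.50 mm³.
x̄ = 3903976.50/27089.00 = 144.12 mm; ȳ = 1734215.50/27089.00 = 64.02 mm.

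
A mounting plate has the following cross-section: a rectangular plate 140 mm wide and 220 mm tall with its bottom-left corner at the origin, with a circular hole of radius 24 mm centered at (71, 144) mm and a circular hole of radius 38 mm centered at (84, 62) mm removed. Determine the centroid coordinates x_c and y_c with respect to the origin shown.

Part | A | x̄ᵢ | ȳᵢ | A·x̄ᵢ | A·ȳᵢ
plate | 30800.00 | 70.00 | 110.00 | 2156000.00 | 3388000.00
hole 1 | -1809.56 | 71.00 | 144.00 | -128478.57 | -260576.26
hole 2 | -4536.46 | 84.00 | 62.00 | -381062.62 | -281260.51
Σ | 24453.98 |  |  | 1646458.80 | 2846163.23
x_c = 1646458.80 / 24453.98 = 67.33 mm
y_c = 2846163.23 / 24453.98 = 116.39 mm

x_c = 67.33 mm, y_c = 116.39 mm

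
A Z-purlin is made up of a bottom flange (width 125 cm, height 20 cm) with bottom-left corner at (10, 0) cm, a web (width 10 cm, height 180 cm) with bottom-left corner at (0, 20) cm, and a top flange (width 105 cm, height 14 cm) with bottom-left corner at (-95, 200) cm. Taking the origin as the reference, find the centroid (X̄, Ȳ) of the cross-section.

bottom flange: A = 125 × 20 = 2500.00, centroid at (72.50, 10.00).
web: A = 10 × 180 = 1800.00, centroid at (5.00, 110.00).
top flange: A = 105 × 14 = 1470.00, centroid at (-42.50, 207.00).
ΣA = 5770.00 cm², ΣAX̄ = 127775.00 cm³, ΣAȲ = 527290.00 cm³.
X̄ = 127775.00/5770.00 = 22.14 cm; Ȳ = 527290.00/5770.00 = 91.38 cm.

X̄ = 22.14 cm, Ȳ = 91.38 cm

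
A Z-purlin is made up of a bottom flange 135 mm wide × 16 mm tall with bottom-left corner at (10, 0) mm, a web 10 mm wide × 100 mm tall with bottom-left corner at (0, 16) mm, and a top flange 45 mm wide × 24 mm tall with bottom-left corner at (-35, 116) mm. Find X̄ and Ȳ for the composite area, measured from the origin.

X̄ = 37.48 mm, Ȳ = 52.25 mm

bottom flange: A = 135 × 16 = 2160.00, centroid at (77.50, 8.00).
web: A = 10 × 100 = 1000.00, centroid at (5.00, 66.00).
top flange: A = 45 × 24 = 1080.00, centroid at (-12.50, 128.00).
ΣA = 4240.00 mm²
ΣAX̄ = (2160.00)(77.50) + (1000.00)(5.00) + (1080.00)(-12.50) = 158900.00 mm³
ΣAȲ = (2160.00)(8.00) + (1000.00)(66.00) + (1080.00)(128.00) = 221520.00 mm³
X̄ = 158900.00 / 4240.00 = 37.48 mm
Ȳ = 221520.00 / 4240.00 = 52.25 mm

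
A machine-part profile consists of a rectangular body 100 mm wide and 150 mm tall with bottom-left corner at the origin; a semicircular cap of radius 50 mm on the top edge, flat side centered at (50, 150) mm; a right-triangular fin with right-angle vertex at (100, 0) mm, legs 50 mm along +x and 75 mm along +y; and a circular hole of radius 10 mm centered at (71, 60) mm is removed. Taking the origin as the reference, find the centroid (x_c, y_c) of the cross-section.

x_c = 55.78 mm, y_c = 89.10 mm

Part | A | x̄ᵢ | ȳᵢ | A·x̄ᵢ | A·ȳᵢ
rectangular body | 15000.00 | 50.00 | 75.00 | 750000.00 | 1125000.00
semicircular top | 3926.99 | 50.00 | 171.22 | 196349.54 | 672381.96
triangular fin | 1875.00 | 116.67 | 25.00 | 218750.00 | 46875.00
hole | -314.16 | 71.00 | 60.00 | -22305.31 | -18849.56
Σ | 20487.83 |  |  | 1142794.23 | 1825407.40
x_c = 1142794.23 / 20487.83 = 55.78 mm
y_c = 1825407.40 / 20487.83 = 89.10 mm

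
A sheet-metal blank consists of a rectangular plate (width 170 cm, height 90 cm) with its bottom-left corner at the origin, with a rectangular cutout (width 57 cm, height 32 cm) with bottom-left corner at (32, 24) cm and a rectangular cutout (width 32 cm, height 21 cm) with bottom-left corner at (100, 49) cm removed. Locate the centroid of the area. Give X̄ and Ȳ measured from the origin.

X̄ = 86.86 cm, Ȳ = 44.95 cm

plate: A = 170 × 90 = 15300.00, centroid at (85.00, 45.00).
hole 1: A = −(57 × 32) = -1824.00, centroid at (60.50, 40.00).
hole 2: A = −(32 × 21) = -672.00, centroid at (116.00, 59.50).
ΣA = 12804.00 cm², ΣAX̄ = 1112196.00 cm³, ΣAȲ = 575556.00 cm³.
X̄ = 1112196.00/12804.00 = 86.86 cm; Ȳ = 575556.00/12804.00 = 44.95 cm.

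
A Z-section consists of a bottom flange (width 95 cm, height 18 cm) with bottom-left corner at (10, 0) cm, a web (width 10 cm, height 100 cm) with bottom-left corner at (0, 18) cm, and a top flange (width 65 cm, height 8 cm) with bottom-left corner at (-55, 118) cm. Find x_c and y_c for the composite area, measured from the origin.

Part | A | x̄ᵢ | ȳᵢ | A·x̄ᵢ | A·ȳᵢ
bottom flange | 1710.00 | 57.50 | 9.00 | 98325.00 | 15390.00
web | 1000.00 | 5.00 | 68.00 | 5000.00 | 68000.00
top flange | 520.00 | -22.50 | 122.00 | -11700.00 | 63440.00
Σ | 3230.00 |  |  | 91625.00 | 146830.00
x_c = 91625.00 / 3230.00 = 28.37 cm
y_c = 146830.00 / 3230.00 = 45.46 cm

x_c = 28.37 cm, y_c = 45.46 cm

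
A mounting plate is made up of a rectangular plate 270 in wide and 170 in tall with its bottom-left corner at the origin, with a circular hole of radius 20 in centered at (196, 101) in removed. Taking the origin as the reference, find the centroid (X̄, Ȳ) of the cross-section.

Part | A | x̄ᵢ | ȳᵢ | A·x̄ᵢ | A·ȳᵢ
plate | 45900.00 | 135.00 | 85.00 | 6196500.00 | 3901500.00
hole | -1256.64 | 196.00 | 101.00 | -246300.86 | -126920.34
Σ | 44643.36 |  |  | 5950199.14 | 3774579.66
X̄ = 5950199.14 / 44643.36 = 133.28 in
Ȳ = 3774579.66 / 44643.36 = 84.55 in

X̄ = 133.28 in, Ȳ = 84.55 in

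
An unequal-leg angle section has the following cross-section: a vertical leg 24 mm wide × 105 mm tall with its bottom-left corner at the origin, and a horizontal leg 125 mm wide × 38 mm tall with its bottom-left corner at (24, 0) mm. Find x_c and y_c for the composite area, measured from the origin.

vertical leg: A = 24 × 105 = 2520.00, centroid at (12.00, 52.50).
horizontal leg: A = 125 × 38 = 4750.00, centroid at (86.50, 19.00).
ΣA = 7270.00 mm²
ΣAx_c = (2520.00)(12.00) + (4750.00)(86.50) = 441115.00 mm³
ΣAy_c = (2520.00)(52.50) + (4750.00)(19.00) = 222550.00 mm³
x_c = 441115.00 / 7270.00 = 60.68 mm
y_c = 222550.00 / 7270.00 = 30.61 mm

x_c = 60.68 mm, y_c = 30.61 mm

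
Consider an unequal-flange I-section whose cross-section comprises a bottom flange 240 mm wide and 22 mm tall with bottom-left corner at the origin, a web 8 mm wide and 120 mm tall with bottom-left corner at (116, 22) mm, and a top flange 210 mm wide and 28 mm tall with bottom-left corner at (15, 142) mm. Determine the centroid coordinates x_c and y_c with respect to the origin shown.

x_c = 120.00 mm, y_c = 86.97 mm

Part | A | x̄ᵢ | ȳᵢ | A·x̄ᵢ | A·ȳᵢ
bottom flange | 5280.00 | 120.00 | 11.00 | 633600.00 | 58080.00
web | 960.00 | 120.00 | 82.00 | 115200.00 | 78720.00
top flange | 5880.00 | 120.00 | 156.00 | 705600.00 | 917280.00
Σ | 12120.00 |  |  | 1454400.00 | 1054080.00
x_c = 1454400.00 / 12120.00 = 120.00 mm
y_c = 1054080.00 / 12120.00 = 86.97 mm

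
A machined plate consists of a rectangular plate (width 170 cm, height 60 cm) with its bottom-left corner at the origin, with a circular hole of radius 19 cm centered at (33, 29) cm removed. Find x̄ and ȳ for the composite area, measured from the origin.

x̄ = 91.51 cm, ȳ = 30.13 cm

Part | A | x̄ᵢ | ȳᵢ | A·x̄ᵢ | A·ȳᵢ
plate | 10200.00 | 85.00 | 30.00 | 867000.00 | 306000.00
hole | -1134.11 | 33.00 | 29.00 | -37425.79 | -32889.33
Σ | 9065.89 |  |  | 829574.21 | 273110.67
x̄ = 829574.21 / 9065.89 = 91.51 cm
ȳ = 273110.67 / 9065.89 = 30.13 cm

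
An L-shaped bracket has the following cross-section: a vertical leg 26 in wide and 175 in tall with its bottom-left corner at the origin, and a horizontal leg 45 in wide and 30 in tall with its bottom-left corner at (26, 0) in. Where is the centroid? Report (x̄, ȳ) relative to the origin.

vertical leg: A = 26 × 175 = 4550.00, centroid at (13.00, 87.50).
horizontal leg: A = 45 × 30 = 1350.00, centroid at (48.50, 15.00).
ΣA = 5900.00 in², ΣAx̄ = 124625.00 in³, ΣAȳ = 418375.00 in³.
x̄ = 124625.00/5900.00 = 21.12 in; ȳ = 418375.00/5900.00 = 70.91 in.

x̄ = 21.12 in, ȳ = 70.91 in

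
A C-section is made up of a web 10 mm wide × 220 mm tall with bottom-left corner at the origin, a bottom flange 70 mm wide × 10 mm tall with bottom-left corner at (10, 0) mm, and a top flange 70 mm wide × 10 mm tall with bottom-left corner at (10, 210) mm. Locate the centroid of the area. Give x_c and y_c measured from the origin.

Part | A | x̄ᵢ | ȳᵢ | A·x̄ᵢ | A·ȳᵢ
web | 2200.00 | 5.00 | 110.00 | 11000.00 | 242000.00
bottom flange | 700.00 | 45.00 | 5.00 | 31500.00 | 3500.00
top flange | 700.00 | 45.00 | 215.00 | 31500.00 | 150500.00
Σ | 3600.00 |  |  | 74000.00 | 396000.00
x_c = 74000.00 / 3600.00 = 20.56 mm
y_c = 396000.00 / 3600.00 = 110.00 mm

x_c = 20.56 mm, y_c = 110.00 mm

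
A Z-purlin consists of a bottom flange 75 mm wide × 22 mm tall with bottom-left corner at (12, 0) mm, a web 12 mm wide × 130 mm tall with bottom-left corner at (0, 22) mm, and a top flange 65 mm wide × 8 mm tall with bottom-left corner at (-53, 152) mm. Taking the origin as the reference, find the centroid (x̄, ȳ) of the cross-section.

Part | A | x̄ᵢ | ȳᵢ | A·x̄ᵢ | A·ȳᵢ
bottom flange | 1650.00 | 49.50 | 11.00 | 81675.00 | 18150.00
web | 1560.00 | 6.00 | 87.00 | 9360.00 | 135720.00
top flange | 520.00 | -20.50 | 156.00 | -10660.00 | 81120.00
Σ | 3730.00 |  |  | 80375.00 | 234990.00
x̄ = 80375.00 / 3730.00 = 21.55 mm
ȳ = 234990.00 / 3730.00 = 63.00 mm

x̄ = 21.55 mm, ȳ = 63.00 mm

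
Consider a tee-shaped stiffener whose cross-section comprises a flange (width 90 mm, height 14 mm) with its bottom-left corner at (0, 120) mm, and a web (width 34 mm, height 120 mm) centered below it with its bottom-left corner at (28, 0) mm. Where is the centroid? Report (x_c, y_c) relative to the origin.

web: A = 34 × 120 = 4080.00, centroid at (45.00, 60.00).
flange: A = 90 × 14 = 1260.00, centroid at (45.00, 127.00).
ΣA = 5340.00 mm²
ΣAx_c = (4080.00)(45.00) + (1260.00)(45.00) = 240300.00 mm³
ΣAy_c = (4080.00)(60.00) + (1260.00)(127.00) = 404820.00 mm³
x_c = 240300.00 / 5340.00 = 45.00 mm
y_c = 404820.00 / 5340.00 = 75.81 mm

x_c = 45.00 mm, y_c = 75.81 mm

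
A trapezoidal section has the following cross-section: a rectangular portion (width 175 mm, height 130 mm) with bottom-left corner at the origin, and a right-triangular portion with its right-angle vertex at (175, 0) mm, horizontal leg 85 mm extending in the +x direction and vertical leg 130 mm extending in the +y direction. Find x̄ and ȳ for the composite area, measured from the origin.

x̄ = 110.13 mm, ȳ = 60.77 mm

rectangular portion: A = 175 × 130 = 22750.00, centroid at (87.50, 65.00).
triangular portion: A = ½·85·130 = 5525.00, centroid at (203.33, 43.33).
ΣA = 28275.00 mm²
ΣAx̄ = (22750.00)(87.50) + (5525.00)(203.33) = 3114041.67 mm³
ΣAȳ = (22750.00)(65.00) + (5525.00)(43.33) = 1718166.67 mm³
x̄ = 3114041.67 / 28275.00 = 110.13 mm
ȳ = 1718166.67 / 28275.00 = 60.77 mm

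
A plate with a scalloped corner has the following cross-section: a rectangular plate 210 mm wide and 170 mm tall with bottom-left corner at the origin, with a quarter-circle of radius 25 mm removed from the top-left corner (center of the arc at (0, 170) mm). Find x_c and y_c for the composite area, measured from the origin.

plate: A = 210 × 170 = 35700.00, centroid at (105.00, 85.00).
removed quarter-circle: A = −¼π·25² = -490.87, centroid at (10.61, 159.39).
ΣA = 35209.13 mm², ΣAx_c = 3743291.67 mm³, ΣAy_c = 2956259.78 mm³.
x_c = 3743291.67/35209.13 = 106.32 mm; y_c = 2956259.78/35209.13 = 83.96 mm.

x_c = 106.32 mm, y_c = 83.96 mm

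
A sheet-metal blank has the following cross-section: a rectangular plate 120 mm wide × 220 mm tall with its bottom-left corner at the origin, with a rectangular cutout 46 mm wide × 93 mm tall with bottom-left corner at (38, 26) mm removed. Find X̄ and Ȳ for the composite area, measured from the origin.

plate: A = 120 × 220 = 26400.00, centroid at (60.00, 110.00).
hole: A = −(46 × 93) = -4278.00, centroid at (61.00, 72.50).
ΣA = 22122.00 mm², ΣAX̄ = 1323042.00 mm³, ΣAȲ = 2593845.00 mm³.
X̄ = 1323042.00/22122.00 = 59.81 mm; Ȳ = 2593845.00/22122.00 = 117.25 mm.

X̄ = 59.81 mm, Ȳ = 117.25 mm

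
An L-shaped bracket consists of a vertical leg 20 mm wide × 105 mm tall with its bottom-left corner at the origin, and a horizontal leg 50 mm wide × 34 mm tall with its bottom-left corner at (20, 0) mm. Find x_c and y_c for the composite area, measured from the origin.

vertical leg: A = 20 × 105 = 2100.00, centroid at (10.00, 52.50).
horizontal leg: A = 50 × 34 = 1700.00, centroid at (45.00, 17.00).
ΣA = 3800.00 mm²
ΣAx_c = (2100.00)(10.00) + (1700.00)(45.00) = 97500.00 mm³
ΣAy_c = (2100.00)(52.50) + (1700.00)(17.00) = 139150.00 mm³
x_c = 97500.00 / 3800.00 = 25.66 mm
y_c = 139150.00 / 3800.00 = 36.62 mm

x_c = 25.66 mm, y_c = 36.62 mm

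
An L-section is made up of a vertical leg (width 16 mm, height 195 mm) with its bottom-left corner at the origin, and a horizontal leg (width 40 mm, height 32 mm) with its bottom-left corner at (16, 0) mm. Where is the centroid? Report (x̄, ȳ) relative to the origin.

vertical leg: A = 16 × 195 = 3120.00, centroid at (8.00, 97.50).
horizontal leg: A = 40 × 32 = 1280.00, centroid at (36.00, 16.00).
ΣA = 4400.00 mm²
ΣAx̄ = (3120.00)(8.00) + (1280.00)(36.00) = 71040.00 mm³
ΣAȳ = (3120.00)(97.50) + (1280.00)(16.00) = 324680.00 mm³
x̄ = 71040.00 / 4400.00 = 16.15 mm
ȳ = 324680.00 / 4400.00 = 73.79 mm

x̄ = 16.15 mm, ȳ = 73.79 mm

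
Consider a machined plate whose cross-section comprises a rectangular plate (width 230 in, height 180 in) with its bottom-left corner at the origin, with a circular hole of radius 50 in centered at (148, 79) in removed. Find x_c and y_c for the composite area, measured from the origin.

x_c = 107.27 in, y_c = 92.58 in

Part | A | x̄ᵢ | ȳᵢ | A·x̄ᵢ | A·ȳᵢ
plate | 41400.00 | 115.00 | 90.00 | 4761000.00 | 3726000.00
hole | -7853.98 | 148.00 | 79.00 | -1162389.28 | -620464.55
Σ | 33546.02 |  |  | 3598610.72 | 3105535.45
x_c = 3598610.72 / 33546.02 = 107.27 in
y_c = 3105535.45 / 33546.02 = 92.58 in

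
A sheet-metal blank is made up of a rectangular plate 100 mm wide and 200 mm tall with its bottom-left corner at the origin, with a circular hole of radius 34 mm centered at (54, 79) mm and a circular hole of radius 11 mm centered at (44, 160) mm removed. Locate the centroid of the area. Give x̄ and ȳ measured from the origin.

Part | A | x̄ᵢ | ȳᵢ | A·x̄ᵢ | A·ȳᵢ
plate | 20000.00 | 50.00 | 100.00 | 1000000.00 | 2000000.00
hole 1 | -3631.68 | 54.00 | 79.00 | -196110.78 | -286902.81
hole 2 | -380.13 | 44.00 | 160.00 | -16725.84 | -60821.23
Σ | 15988.19 |  |  | 787163.38 | 1652275.96
x̄ = 787163.38 / 15988.19 = 49.23 mm
ȳ = 1652275.96 / 15988.19 = 103.34 mm

x̄ = 49.23 mm, ȳ = 103.34 mm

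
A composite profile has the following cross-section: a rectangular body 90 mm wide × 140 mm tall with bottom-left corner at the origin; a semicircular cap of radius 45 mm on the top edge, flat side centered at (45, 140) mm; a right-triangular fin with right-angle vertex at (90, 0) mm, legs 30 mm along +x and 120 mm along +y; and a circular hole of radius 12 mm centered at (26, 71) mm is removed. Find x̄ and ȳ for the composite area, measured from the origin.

Part | A | x̄ᵢ | ȳᵢ | A·x̄ᵢ | A·ȳᵢ
rectangular body | 12600.00 | 45.00 | 70.00 | 567000.00 | 882000.00
semicircular top | 3180.86 | 45.00 | 159.10 | 143138.82 | 506070.76
triangular fin | 1800.00 | 100.00 | 40.00 | 180000.00 | 72000.00
hole | -452.39 | 26.00 | 71.00 | -11762.12 | -32119.64
Σ | 17128.47 |  |  | 878376.69 | 1427951.12
x̄ = 878376.69 / 17128.47 = 51.28 mm
ȳ = 1427951.12 / 17128.47 = 83.37 mm

x̄ = 51.28 mm, ȳ = 83.37 mm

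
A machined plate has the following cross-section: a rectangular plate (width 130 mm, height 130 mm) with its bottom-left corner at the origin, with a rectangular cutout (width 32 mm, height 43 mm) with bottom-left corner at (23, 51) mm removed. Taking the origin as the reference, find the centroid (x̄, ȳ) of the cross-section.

plate: A = 130 × 130 = 16900.00, centroid at (65.00, 65.00).
hole: A = −(32 × 43) = -1376.00, centroid at (39.00, 72.50).
ΣA = 15524.00 mm², ΣAx̄ = 1044836.00 mm³, ΣAȳ = 998740.00 mm³.
x̄ = 1044836.00/15524.00 = 67.30 mm; ȳ = 998740.00/15524.00 = 64.34 mm.

x̄ = 67.30 mm, ȳ = 64.34 mm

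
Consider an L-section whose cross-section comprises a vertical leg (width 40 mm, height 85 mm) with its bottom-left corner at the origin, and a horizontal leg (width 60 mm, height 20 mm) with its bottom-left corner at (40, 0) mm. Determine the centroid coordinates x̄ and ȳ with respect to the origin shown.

x̄ = 33.04 mm, ȳ = 34.02 mm

vertical leg: A = 40 × 85 = 3400.00, centroid at (20.00, 42.50).
horizontal leg: A = 60 × 20 = 1200.00, centroid at (70.00, 10.00).
ΣA = 4600.00 mm²
ΣAx̄ = (3400.00)(20.00) + (1200.00)(70.00) = 152000.00 mm³
ΣAȳ = (3400.00)(42.50) + (1200.00)(10.00) = 156500.00 mm³
x̄ = 152000.00 / 4600.00 = 33.04 mm
ȳ = 156500.00 / 4600.00 = 34.02 mm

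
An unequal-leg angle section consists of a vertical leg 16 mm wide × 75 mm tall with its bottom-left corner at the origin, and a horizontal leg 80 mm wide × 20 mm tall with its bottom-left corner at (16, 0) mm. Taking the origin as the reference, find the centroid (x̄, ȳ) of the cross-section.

x̄ = 35.43 mm, ȳ = 21.79 mm

Part | A | x̄ᵢ | ȳᵢ | A·x̄ᵢ | A·ȳᵢ
vertical leg | 1200.00 | 8.00 | 37.50 | 9600.00 | 45000.00
horizontal leg | 1600.00 | 56.00 | 10.00 | 89600.00 | 16000.00
Σ | 2800.00 |  |  | 99200.00 | 61000.00
x̄ = 99200.00 / 2800.00 = 35.43 mm
ȳ = 61000.00 / 2800.00 = 21.79 mm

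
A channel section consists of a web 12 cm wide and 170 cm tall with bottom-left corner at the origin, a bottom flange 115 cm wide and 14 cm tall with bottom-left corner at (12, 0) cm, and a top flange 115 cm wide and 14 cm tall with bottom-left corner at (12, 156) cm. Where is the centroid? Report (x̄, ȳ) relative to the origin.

web: A = 12 × 170 = 2040.00, centroid at (6.00, 85.00).
bottom flange: A = 115 × 14 = 1610.00, centroid at (69.50, 7.00).
top flange: A = 115 × 14 = 1610.00, centroid at (69.50, 163.00).
ΣA = 5260.00 cm², ΣAx̄ = 236030.00 cm³, ΣAȳ = 447100.00 cm³.
x̄ = 236030.00/5260.00 = 44.87 cm; ȳ = 447100.00/5260.00 = 85.00 cm.

x̄ = 44.87 cm, ȳ = 85.00 cm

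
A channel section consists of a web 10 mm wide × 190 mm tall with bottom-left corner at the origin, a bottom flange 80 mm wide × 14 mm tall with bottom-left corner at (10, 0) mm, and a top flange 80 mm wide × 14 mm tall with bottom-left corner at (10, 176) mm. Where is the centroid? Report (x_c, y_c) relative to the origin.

x_c = 29.35 mm, y_c = 95.00 mm

Part | A | x̄ᵢ | ȳᵢ | A·x̄ᵢ | A·ȳᵢ
web | 1900.00 | 5.00 | 95.00 | 9500.00 | 180500.00
bottom flange | 1120.00 | 50.00 | 7.00 | 56000.00 | 7840.00
top flange | 1120.00 | 50.00 | 183.00 | 56000.00 | 204960.00
Σ | 4140.00 |  |  | 121500.00 | 393300.00
x_c = 121500.00 / 4140.00 = 29.35 mm
y_c = 393300.00 / 4140.00 = 95.00 mm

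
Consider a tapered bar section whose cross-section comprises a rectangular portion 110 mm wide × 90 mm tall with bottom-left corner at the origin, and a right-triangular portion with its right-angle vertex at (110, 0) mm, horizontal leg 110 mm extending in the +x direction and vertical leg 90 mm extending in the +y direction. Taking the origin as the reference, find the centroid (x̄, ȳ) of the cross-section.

rectangular portion: A = 110 × 90 = 9900.00, centroid at (55.00, 45.00).
triangular portion: A = ½·110·90 = 4950.00, centroid at (146.67, 30.00).
ΣA = 14850.00 mm²
ΣAx̄ = (9900.00)(55.00) + (4950.00)(146.67) = 1270500.00 mm³
ΣAȳ = (9900.00)(45.00) + (4950.00)(30.00) = 594000.00 mm³
x̄ = 1270500.00 / 14850.00 = 85.56 mm
ȳ = 594000.00 / 14850.00 = 40.00 mm

x̄ = 85.56 mm, ȳ = 40.00 mm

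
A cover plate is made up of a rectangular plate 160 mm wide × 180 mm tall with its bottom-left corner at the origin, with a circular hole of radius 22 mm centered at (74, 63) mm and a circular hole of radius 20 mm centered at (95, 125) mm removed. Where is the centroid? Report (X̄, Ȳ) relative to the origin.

X̄ = 79.63 mm, Ȳ = 89.89 mm

plate: A = 160 × 180 = 28800.00, centroid at (80.00, 90.00).
hole 1: A = −π·22² = -1520.53, centroid at (74.00, 63.00).
hole 2: A = −π·20² = -1256.64, centroid at (95.00, 125.00).
ΣA = 26022.83 mm²
ΣAX̄ = (28800.00)(80.00) + (-1520.53)(74.00) + (-1256.64)(95.00) = 2072100.20 mm³
ΣAȲ = (28800.00)(90.00) + (-1520.53)(63.00) + (-1256.64)(125.00) = 2339126.92 mm³
X̄ = 2072100.20 / 26022.83 = 79.63 mm
Ȳ = 2339126.92 / 26022.83 = 89.89 mm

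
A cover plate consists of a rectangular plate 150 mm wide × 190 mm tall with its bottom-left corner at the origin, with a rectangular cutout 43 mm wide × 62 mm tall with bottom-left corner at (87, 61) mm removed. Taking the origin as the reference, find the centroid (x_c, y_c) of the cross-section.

plate: A = 150 × 190 = 28500.00, centroid at (75.00, 95.00).
hole: A = −(43 × 62) = -2666.00, centroid at (108.50, 92.00).
ΣA = 25834.00 mm², ΣAx_c = 1848239.00 mm³, ΣAy_c = 2462228.00 mm³.
x_c = 1848239.00/25834.00 = 71.54 mm; y_c = 2462228.00/25834.00 = 95.31 mm.

x_c = 71.54 mm, y_c = 95.31 mm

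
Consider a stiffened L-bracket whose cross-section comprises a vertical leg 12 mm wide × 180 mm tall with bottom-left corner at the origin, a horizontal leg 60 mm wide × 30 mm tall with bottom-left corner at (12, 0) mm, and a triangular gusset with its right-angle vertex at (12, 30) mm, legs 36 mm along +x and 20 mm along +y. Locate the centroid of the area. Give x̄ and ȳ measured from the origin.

vertical leg: A = 12 × 180 = 2160.00, centroid at (6.00, 90.00).
horizontal leg: A = 60 × 30 = 1800.00, centroid at (42.00, 15.00).
gusset: A = ½·36·20 = 360.00, centroid at (24.00, 36.67).
ΣA = 4320.00 mm²
ΣAx̄ = (2160.00)(6.00) + (1800.00)(42.00) + (360.00)(24.00) = 97200.00 mm³
ΣAȳ = (2160.00)(90.00) + (1800.00)(15.00) + (360.00)(36.67) = 234600.00 mm³
x̄ = 97200.00 / 4320.00 = 22.50 mm
ȳ = 234600.00 / 4320.00 = 54.31 mm

x̄ = 22.50 mm, ȳ = 54.31 mm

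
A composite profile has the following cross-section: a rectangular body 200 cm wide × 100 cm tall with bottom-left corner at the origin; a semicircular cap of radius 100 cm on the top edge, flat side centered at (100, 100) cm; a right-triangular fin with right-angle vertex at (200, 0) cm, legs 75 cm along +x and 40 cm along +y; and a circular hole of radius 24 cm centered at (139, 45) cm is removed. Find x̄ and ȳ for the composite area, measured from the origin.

Part | A | x̄ᵢ | ȳᵢ | A·x̄ᵢ | A·ȳᵢ
rectangular body | 20000.00 | 100.00 | 50.00 | 2000000.00 | 1000000.00
semicircular top | 15707.96 | 100.00 | 142.44 | 1570796.33 | 2237462.99
triangular fin | 1500.00 | 225.00 | 13.33 | 337500.00 | 20000.00
hole | -1809.56 | 139.00 | 45.00 | -251528.47 | -81430.08
Σ | 35398.41 |  |  | 3656767.85 | 3176032.91
x̄ = 3656767.85 / 35398.41 = 103.30 cm
ȳ = 3176032.91 / 35398.41 = 89.72 cm

x̄ = 103.30 cm, ȳ = 89.72 cm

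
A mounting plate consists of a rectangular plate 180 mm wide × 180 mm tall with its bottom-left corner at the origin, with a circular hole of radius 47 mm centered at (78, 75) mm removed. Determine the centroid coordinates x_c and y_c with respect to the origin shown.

x_c = 93.27 mm, y_c = 94.09 mm

Part | A | x̄ᵢ | ȳᵢ | A·x̄ᵢ | A·ȳᵢ
plate | 32400.00 | 90.00 | 90.00 | 2916000.00 | 2916000.00
hole | -6939.78 | 78.00 | 75.00 | -541302.70 | -520483.36
Σ | 25460.22 |  |  | 2374697.30 | 2395516.64
x_c = 2374697.30 / 25460.22 = 93.27 mm
y_c = 2395516.64 / 25460.22 = 94.09 mm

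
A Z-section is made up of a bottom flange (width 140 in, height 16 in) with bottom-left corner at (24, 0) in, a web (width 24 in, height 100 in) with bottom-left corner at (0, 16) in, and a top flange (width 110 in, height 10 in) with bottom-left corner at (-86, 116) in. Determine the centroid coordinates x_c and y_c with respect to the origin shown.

bottom flange: A = 140 × 16 = 2240.00, centroid at (94.00, 8.00).
web: A = 24 × 100 = 2400.00, centroid at (12.00, 66.00).
top flange: A = 110 × 10 = 1100.00, centroid at (-31.00, 121.00).
ΣA = 5740.00 in², ΣAx_c = 205260.00 in³, ΣAy_c = 309420.00 in³.
x_c = 205260.00/5740.00 = 35.76 in; y_c = 309420.00/5740.00 = 53.91 in.

x_c = 35.76 in, y_c = 53.91 in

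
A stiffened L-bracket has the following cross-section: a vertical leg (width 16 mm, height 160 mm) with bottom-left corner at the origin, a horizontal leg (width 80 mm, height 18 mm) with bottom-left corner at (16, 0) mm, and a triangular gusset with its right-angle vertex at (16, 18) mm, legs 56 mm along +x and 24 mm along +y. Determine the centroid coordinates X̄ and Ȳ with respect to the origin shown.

Part | A | x̄ᵢ | ȳᵢ | A·x̄ᵢ | A·ȳᵢ
vertical leg | 2560.00 | 8.00 | 80.00 | 20480.00 | 204800.00
horizontal leg | 1440.00 | 56.00 | 9.00 | 80640.00 | 12960.00
gusset | 672.00 | 34.67 | 26.00 | 23296.00 | 17472.00
Σ | 4672.00 |  |  | 124416.00 | 235232.00
X̄ = 124416.00 / 4672.00 = 26.63 mm
Ȳ = 235232.00 / 4672.00 = 50.35 mm

X̄ = 26.63 mm, Ȳ = 50.35 mm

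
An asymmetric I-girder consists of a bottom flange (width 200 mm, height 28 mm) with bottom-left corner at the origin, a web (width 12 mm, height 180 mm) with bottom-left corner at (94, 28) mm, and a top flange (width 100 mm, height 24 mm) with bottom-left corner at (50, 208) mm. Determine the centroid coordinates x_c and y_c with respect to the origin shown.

x_c = 100.00 mm, y_c = 84.77 mm

bottom flange: A = 200 × 28 = 5600.00, centroid at (100.00, 14.00).
web: A = 12 × 180 = 2160.00, centroid at (100.00, 118.00).
top flange: A = 100 × 24 = 2400.00, centroid at (100.00, 220.00).
ΣA = 10160.00 mm², ΣAx_c = 1016000.00 mm³, ΣAy_c = 861280.00 mm³.
x_c = 1016000.00/10160.00 = 100.00 mm; y_c = 861280.00/10160.00 = 84.77 mm.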